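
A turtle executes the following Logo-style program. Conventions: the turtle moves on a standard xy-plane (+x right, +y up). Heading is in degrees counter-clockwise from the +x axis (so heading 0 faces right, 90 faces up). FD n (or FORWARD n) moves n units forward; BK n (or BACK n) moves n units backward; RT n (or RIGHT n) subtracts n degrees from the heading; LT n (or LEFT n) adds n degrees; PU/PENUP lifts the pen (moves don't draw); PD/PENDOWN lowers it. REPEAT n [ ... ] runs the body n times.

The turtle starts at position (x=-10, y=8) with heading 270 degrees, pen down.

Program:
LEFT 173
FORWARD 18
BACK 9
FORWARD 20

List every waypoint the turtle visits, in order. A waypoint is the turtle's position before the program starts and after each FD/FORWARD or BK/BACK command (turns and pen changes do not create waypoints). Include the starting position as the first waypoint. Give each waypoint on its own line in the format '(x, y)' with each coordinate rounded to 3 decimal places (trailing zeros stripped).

Executing turtle program step by step:
Start: pos=(-10,8), heading=270, pen down
LT 173: heading 270 -> 83
FD 18: (-10,8) -> (-7.806,25.866) [heading=83, draw]
BK 9: (-7.806,25.866) -> (-8.903,16.933) [heading=83, draw]
FD 20: (-8.903,16.933) -> (-6.466,36.784) [heading=83, draw]
Final: pos=(-6.466,36.784), heading=83, 3 segment(s) drawn
Waypoints (4 total):
(-10, 8)
(-7.806, 25.866)
(-8.903, 16.933)
(-6.466, 36.784)

Answer: (-10, 8)
(-7.806, 25.866)
(-8.903, 16.933)
(-6.466, 36.784)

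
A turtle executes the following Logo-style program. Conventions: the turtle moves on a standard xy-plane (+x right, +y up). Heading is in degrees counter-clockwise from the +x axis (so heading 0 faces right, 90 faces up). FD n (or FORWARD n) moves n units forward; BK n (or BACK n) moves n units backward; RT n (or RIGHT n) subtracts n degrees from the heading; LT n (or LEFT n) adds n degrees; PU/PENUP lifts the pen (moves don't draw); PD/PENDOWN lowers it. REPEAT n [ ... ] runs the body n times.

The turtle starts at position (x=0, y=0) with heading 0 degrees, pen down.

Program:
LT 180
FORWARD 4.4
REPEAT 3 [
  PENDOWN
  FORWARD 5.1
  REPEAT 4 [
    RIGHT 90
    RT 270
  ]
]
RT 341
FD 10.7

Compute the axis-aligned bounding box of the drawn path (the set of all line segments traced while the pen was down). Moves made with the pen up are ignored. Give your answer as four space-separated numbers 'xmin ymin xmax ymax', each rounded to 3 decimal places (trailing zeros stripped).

Executing turtle program step by step:
Start: pos=(0,0), heading=0, pen down
LT 180: heading 0 -> 180
FD 4.4: (0,0) -> (-4.4,0) [heading=180, draw]
REPEAT 3 [
  -- iteration 1/3 --
  PD: pen down
  FD 5.1: (-4.4,0) -> (-9.5,0) [heading=180, draw]
  REPEAT 4 [
    -- iteration 1/4 --
    RT 90: heading 180 -> 90
    RT 270: heading 90 -> 180
    -- iteration 2/4 --
    RT 90: heading 180 -> 90
    RT 270: heading 90 -> 180
    -- iteration 3/4 --
    RT 90: heading 180 -> 90
    RT 270: heading 90 -> 180
    -- iteration 4/4 --
    RT 90: heading 180 -> 90
    RT 270: heading 90 -> 180
  ]
  -- iteration 2/3 --
  PD: pen down
  FD 5.1: (-9.5,0) -> (-14.6,0) [heading=180, draw]
  REPEAT 4 [
    -- iteration 1/4 --
    RT 90: heading 180 -> 90
    RT 270: heading 90 -> 180
    -- iteration 2/4 --
    RT 90: heading 180 -> 90
    RT 270: heading 90 -> 180
    -- iteration 3/4 --
    RT 90: heading 180 -> 90
    RT 270: heading 90 -> 180
    -- iteration 4/4 --
    RT 90: heading 180 -> 90
    RT 270: heading 90 -> 180
  ]
  -- iteration 3/3 --
  PD: pen down
  FD 5.1: (-14.6,0) -> (-19.7,0) [heading=180, draw]
  REPEAT 4 [
    -- iteration 1/4 --
    RT 90: heading 180 -> 90
    RT 270: heading 90 -> 180
    -- iteration 2/4 --
    RT 90: heading 180 -> 90
    RT 270: heading 90 -> 180
    -- iteration 3/4 --
    RT 90: heading 180 -> 90
    RT 270: heading 90 -> 180
    -- iteration 4/4 --
    RT 90: heading 180 -> 90
    RT 270: heading 90 -> 180
  ]
]
RT 341: heading 180 -> 199
FD 10.7: (-19.7,0) -> (-29.817,-3.484) [heading=199, draw]
Final: pos=(-29.817,-3.484), heading=199, 5 segment(s) drawn

Segment endpoints: x in {-29.817, -19.7, -14.6, -9.5, -4.4, 0}, y in {-3.484, 0, 0, 0, 0, 0}
xmin=-29.817, ymin=-3.484, xmax=0, ymax=0

Answer: -29.817 -3.484 0 0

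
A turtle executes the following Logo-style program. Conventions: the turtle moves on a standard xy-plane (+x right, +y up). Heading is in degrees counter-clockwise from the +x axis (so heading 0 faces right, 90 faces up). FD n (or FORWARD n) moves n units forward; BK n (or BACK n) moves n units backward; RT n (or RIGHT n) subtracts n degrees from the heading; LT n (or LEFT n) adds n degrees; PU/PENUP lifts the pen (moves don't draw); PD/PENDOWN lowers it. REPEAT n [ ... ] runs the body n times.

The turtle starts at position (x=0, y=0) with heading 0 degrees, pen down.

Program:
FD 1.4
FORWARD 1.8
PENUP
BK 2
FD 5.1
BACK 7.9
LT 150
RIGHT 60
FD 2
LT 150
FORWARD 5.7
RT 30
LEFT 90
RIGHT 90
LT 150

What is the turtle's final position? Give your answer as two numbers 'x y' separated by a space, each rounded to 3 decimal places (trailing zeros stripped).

Executing turtle program step by step:
Start: pos=(0,0), heading=0, pen down
FD 1.4: (0,0) -> (1.4,0) [heading=0, draw]
FD 1.8: (1.4,0) -> (3.2,0) [heading=0, draw]
PU: pen up
BK 2: (3.2,0) -> (1.2,0) [heading=0, move]
FD 5.1: (1.2,0) -> (6.3,0) [heading=0, move]
BK 7.9: (6.3,0) -> (-1.6,0) [heading=0, move]
LT 150: heading 0 -> 150
RT 60: heading 150 -> 90
FD 2: (-1.6,0) -> (-1.6,2) [heading=90, move]
LT 150: heading 90 -> 240
FD 5.7: (-1.6,2) -> (-4.45,-2.936) [heading=240, move]
RT 30: heading 240 -> 210
LT 90: heading 210 -> 300
RT 90: heading 300 -> 210
LT 150: heading 210 -> 0
Final: pos=(-4.45,-2.936), heading=0, 2 segment(s) drawn

Answer: -4.45 -2.936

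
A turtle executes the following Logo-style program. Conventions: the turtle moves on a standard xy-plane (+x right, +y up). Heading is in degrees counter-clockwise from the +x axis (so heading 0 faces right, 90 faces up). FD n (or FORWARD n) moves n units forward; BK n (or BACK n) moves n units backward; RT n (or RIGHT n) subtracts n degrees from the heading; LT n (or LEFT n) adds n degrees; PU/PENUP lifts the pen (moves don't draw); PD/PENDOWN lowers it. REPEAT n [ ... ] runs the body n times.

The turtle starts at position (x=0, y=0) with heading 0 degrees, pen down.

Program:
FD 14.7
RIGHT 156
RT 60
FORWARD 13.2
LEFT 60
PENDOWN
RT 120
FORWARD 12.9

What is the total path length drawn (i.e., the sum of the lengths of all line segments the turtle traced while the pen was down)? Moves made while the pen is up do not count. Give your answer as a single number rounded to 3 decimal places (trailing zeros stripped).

Executing turtle program step by step:
Start: pos=(0,0), heading=0, pen down
FD 14.7: (0,0) -> (14.7,0) [heading=0, draw]
RT 156: heading 0 -> 204
RT 60: heading 204 -> 144
FD 13.2: (14.7,0) -> (4.021,7.759) [heading=144, draw]
LT 60: heading 144 -> 204
PD: pen down
RT 120: heading 204 -> 84
FD 12.9: (4.021,7.759) -> (5.369,20.588) [heading=84, draw]
Final: pos=(5.369,20.588), heading=84, 3 segment(s) drawn

Segment lengths:
  seg 1: (0,0) -> (14.7,0), length = 14.7
  seg 2: (14.7,0) -> (4.021,7.759), length = 13.2
  seg 3: (4.021,7.759) -> (5.369,20.588), length = 12.9
Total = 40.8

Answer: 40.8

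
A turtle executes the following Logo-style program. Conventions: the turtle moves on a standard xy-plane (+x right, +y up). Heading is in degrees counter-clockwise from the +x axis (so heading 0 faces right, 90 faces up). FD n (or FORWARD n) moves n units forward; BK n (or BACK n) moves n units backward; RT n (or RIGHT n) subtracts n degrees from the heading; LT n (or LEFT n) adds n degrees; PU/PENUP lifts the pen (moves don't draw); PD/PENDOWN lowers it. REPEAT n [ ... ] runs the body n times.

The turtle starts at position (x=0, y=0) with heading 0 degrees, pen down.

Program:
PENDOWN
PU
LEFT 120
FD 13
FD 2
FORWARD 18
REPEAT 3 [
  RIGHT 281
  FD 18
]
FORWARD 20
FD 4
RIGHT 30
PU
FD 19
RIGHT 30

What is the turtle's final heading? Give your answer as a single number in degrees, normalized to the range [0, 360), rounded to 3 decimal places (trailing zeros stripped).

Answer: 297

Derivation:
Executing turtle program step by step:
Start: pos=(0,0), heading=0, pen down
PD: pen down
PU: pen up
LT 120: heading 0 -> 120
FD 13: (0,0) -> (-6.5,11.258) [heading=120, move]
FD 2: (-6.5,11.258) -> (-7.5,12.99) [heading=120, move]
FD 18: (-7.5,12.99) -> (-16.5,28.579) [heading=120, move]
REPEAT 3 [
  -- iteration 1/3 --
  RT 281: heading 120 -> 199
  FD 18: (-16.5,28.579) -> (-33.519,22.719) [heading=199, move]
  -- iteration 2/3 --
  RT 281: heading 199 -> 278
  FD 18: (-33.519,22.719) -> (-31.014,4.894) [heading=278, move]
  -- iteration 3/3 --
  RT 281: heading 278 -> 357
  FD 18: (-31.014,4.894) -> (-13.039,3.952) [heading=357, move]
]
FD 20: (-13.039,3.952) -> (6.934,2.905) [heading=357, move]
FD 4: (6.934,2.905) -> (10.928,2.696) [heading=357, move]
RT 30: heading 357 -> 327
PU: pen up
FD 19: (10.928,2.696) -> (26.863,-7.652) [heading=327, move]
RT 30: heading 327 -> 297
Final: pos=(26.863,-7.652), heading=297, 0 segment(s) drawn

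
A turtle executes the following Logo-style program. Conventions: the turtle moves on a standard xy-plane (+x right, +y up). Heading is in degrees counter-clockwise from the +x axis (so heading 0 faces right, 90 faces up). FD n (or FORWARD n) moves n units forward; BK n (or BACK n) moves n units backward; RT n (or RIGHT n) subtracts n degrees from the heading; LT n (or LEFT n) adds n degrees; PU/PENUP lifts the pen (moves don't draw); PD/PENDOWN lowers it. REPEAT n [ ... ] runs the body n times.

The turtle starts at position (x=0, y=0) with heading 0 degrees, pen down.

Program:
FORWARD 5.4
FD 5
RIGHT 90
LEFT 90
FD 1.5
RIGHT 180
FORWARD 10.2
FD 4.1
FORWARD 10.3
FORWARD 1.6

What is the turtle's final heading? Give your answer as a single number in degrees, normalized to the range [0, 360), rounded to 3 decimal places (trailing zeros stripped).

Answer: 180

Derivation:
Executing turtle program step by step:
Start: pos=(0,0), heading=0, pen down
FD 5.4: (0,0) -> (5.4,0) [heading=0, draw]
FD 5: (5.4,0) -> (10.4,0) [heading=0, draw]
RT 90: heading 0 -> 270
LT 90: heading 270 -> 0
FD 1.5: (10.4,0) -> (11.9,0) [heading=0, draw]
RT 180: heading 0 -> 180
FD 10.2: (11.9,0) -> (1.7,0) [heading=180, draw]
FD 4.1: (1.7,0) -> (-2.4,0) [heading=180, draw]
FD 10.3: (-2.4,0) -> (-12.7,0) [heading=180, draw]
FD 1.6: (-12.7,0) -> (-14.3,0) [heading=180, draw]
Final: pos=(-14.3,0), heading=180, 7 segment(s) drawn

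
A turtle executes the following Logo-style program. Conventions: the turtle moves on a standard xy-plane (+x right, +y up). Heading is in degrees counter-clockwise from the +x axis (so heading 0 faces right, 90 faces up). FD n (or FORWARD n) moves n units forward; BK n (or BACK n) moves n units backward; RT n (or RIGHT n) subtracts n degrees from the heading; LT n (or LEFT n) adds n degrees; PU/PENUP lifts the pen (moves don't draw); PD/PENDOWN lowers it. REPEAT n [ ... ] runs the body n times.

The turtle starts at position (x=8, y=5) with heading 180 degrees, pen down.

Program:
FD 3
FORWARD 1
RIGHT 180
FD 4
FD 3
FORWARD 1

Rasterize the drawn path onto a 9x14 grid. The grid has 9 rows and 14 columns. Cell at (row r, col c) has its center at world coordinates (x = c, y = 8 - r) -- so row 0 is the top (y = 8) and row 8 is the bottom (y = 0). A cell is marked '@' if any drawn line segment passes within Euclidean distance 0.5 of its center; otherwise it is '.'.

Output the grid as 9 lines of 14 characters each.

Segment 0: (8,5) -> (5,5)
Segment 1: (5,5) -> (4,5)
Segment 2: (4,5) -> (8,5)
Segment 3: (8,5) -> (11,5)
Segment 4: (11,5) -> (12,5)

Answer: ..............
..............
..............
....@@@@@@@@@.
..............
..............
..............
..............
..............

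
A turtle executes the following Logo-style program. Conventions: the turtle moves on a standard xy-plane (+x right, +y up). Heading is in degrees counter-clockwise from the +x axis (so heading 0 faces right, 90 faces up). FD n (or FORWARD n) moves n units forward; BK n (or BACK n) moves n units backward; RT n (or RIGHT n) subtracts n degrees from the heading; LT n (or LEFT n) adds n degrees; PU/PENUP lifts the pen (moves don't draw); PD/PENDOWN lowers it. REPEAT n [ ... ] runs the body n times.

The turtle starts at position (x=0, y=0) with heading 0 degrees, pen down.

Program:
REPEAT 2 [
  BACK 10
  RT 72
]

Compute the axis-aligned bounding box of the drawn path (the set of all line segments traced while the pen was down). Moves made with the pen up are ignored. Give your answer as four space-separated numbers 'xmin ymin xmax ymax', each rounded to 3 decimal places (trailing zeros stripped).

Executing turtle program step by step:
Start: pos=(0,0), heading=0, pen down
REPEAT 2 [
  -- iteration 1/2 --
  BK 10: (0,0) -> (-10,0) [heading=0, draw]
  RT 72: heading 0 -> 288
  -- iteration 2/2 --
  BK 10: (-10,0) -> (-13.09,9.511) [heading=288, draw]
  RT 72: heading 288 -> 216
]
Final: pos=(-13.09,9.511), heading=216, 2 segment(s) drawn

Segment endpoints: x in {-13.09, -10, 0}, y in {0, 9.511}
xmin=-13.09, ymin=0, xmax=0, ymax=9.511

Answer: -13.09 0 0 9.511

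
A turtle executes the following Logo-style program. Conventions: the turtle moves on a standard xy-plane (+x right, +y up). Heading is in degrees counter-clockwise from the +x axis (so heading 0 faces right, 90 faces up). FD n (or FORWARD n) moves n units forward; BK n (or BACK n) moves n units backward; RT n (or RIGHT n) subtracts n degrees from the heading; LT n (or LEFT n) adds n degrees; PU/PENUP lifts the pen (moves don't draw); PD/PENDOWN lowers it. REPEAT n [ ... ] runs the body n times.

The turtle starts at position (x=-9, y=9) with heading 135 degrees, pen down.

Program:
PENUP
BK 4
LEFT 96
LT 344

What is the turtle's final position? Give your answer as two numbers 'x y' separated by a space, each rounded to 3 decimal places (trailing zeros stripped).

Executing turtle program step by step:
Start: pos=(-9,9), heading=135, pen down
PU: pen up
BK 4: (-9,9) -> (-6.172,6.172) [heading=135, move]
LT 96: heading 135 -> 231
LT 344: heading 231 -> 215
Final: pos=(-6.172,6.172), heading=215, 0 segment(s) drawn

Answer: -6.172 6.172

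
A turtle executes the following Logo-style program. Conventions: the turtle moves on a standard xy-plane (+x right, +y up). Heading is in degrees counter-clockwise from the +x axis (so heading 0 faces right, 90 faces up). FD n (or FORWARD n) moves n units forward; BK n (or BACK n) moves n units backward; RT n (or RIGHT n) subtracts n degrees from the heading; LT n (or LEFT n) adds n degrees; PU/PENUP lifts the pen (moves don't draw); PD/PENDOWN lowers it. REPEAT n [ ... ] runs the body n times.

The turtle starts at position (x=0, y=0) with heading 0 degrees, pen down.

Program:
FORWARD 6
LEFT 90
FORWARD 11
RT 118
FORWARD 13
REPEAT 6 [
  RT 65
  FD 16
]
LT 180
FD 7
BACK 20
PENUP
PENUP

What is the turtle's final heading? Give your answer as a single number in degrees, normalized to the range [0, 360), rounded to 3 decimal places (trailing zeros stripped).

Executing turtle program step by step:
Start: pos=(0,0), heading=0, pen down
FD 6: (0,0) -> (6,0) [heading=0, draw]
LT 90: heading 0 -> 90
FD 11: (6,0) -> (6,11) [heading=90, draw]
RT 118: heading 90 -> 332
FD 13: (6,11) -> (17.478,4.897) [heading=332, draw]
REPEAT 6 [
  -- iteration 1/6 --
  RT 65: heading 332 -> 267
  FD 16: (17.478,4.897) -> (16.641,-11.081) [heading=267, draw]
  -- iteration 2/6 --
  RT 65: heading 267 -> 202
  FD 16: (16.641,-11.081) -> (1.806,-17.075) [heading=202, draw]
  -- iteration 3/6 --
  RT 65: heading 202 -> 137
  FD 16: (1.806,-17.075) -> (-9.896,-6.163) [heading=137, draw]
  -- iteration 4/6 --
  RT 65: heading 137 -> 72
  FD 16: (-9.896,-6.163) -> (-4.951,9.054) [heading=72, draw]
  -- iteration 5/6 --
  RT 65: heading 72 -> 7
  FD 16: (-4.951,9.054) -> (10.929,11.004) [heading=7, draw]
  -- iteration 6/6 --
  RT 65: heading 7 -> 302
  FD 16: (10.929,11.004) -> (19.408,-2.565) [heading=302, draw]
]
LT 180: heading 302 -> 122
FD 7: (19.408,-2.565) -> (15.699,3.371) [heading=122, draw]
BK 20: (15.699,3.371) -> (26.297,-13.59) [heading=122, draw]
PU: pen up
PU: pen up
Final: pos=(26.297,-13.59), heading=122, 11 segment(s) drawn

Answer: 122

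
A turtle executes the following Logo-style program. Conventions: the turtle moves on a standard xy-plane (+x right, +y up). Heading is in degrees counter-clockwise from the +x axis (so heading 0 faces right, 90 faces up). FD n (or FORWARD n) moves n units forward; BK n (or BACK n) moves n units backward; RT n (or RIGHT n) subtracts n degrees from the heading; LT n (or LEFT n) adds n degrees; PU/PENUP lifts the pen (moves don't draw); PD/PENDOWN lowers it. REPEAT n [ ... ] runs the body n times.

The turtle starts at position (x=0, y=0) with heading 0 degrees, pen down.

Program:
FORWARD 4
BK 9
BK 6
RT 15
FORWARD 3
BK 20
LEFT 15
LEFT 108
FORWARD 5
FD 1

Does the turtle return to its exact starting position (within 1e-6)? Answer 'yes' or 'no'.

Answer: no

Derivation:
Executing turtle program step by step:
Start: pos=(0,0), heading=0, pen down
FD 4: (0,0) -> (4,0) [heading=0, draw]
BK 9: (4,0) -> (-5,0) [heading=0, draw]
BK 6: (-5,0) -> (-11,0) [heading=0, draw]
RT 15: heading 0 -> 345
FD 3: (-11,0) -> (-8.102,-0.776) [heading=345, draw]
BK 20: (-8.102,-0.776) -> (-27.421,4.4) [heading=345, draw]
LT 15: heading 345 -> 0
LT 108: heading 0 -> 108
FD 5: (-27.421,4.4) -> (-28.966,9.155) [heading=108, draw]
FD 1: (-28.966,9.155) -> (-29.275,10.106) [heading=108, draw]
Final: pos=(-29.275,10.106), heading=108, 7 segment(s) drawn

Start position: (0, 0)
Final position: (-29.275, 10.106)
Distance = 30.97; >= 1e-6 -> NOT closed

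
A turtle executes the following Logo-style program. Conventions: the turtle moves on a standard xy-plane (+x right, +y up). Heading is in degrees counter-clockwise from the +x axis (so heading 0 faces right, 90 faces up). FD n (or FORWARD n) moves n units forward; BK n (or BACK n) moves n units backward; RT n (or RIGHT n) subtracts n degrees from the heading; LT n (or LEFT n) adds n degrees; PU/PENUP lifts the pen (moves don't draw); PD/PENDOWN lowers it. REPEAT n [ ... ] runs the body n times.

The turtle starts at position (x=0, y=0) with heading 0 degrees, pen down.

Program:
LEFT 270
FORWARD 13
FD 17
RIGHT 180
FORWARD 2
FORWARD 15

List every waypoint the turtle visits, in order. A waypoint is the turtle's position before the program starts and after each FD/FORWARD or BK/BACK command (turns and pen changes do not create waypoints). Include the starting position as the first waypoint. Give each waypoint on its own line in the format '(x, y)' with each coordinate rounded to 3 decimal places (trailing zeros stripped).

Answer: (0, 0)
(0, -13)
(0, -30)
(0, -28)
(0, -13)

Derivation:
Executing turtle program step by step:
Start: pos=(0,0), heading=0, pen down
LT 270: heading 0 -> 270
FD 13: (0,0) -> (0,-13) [heading=270, draw]
FD 17: (0,-13) -> (0,-30) [heading=270, draw]
RT 180: heading 270 -> 90
FD 2: (0,-30) -> (0,-28) [heading=90, draw]
FD 15: (0,-28) -> (0,-13) [heading=90, draw]
Final: pos=(0,-13), heading=90, 4 segment(s) drawn
Waypoints (5 total):
(0, 0)
(0, -13)
(0, -30)
(0, -28)
(0, -13)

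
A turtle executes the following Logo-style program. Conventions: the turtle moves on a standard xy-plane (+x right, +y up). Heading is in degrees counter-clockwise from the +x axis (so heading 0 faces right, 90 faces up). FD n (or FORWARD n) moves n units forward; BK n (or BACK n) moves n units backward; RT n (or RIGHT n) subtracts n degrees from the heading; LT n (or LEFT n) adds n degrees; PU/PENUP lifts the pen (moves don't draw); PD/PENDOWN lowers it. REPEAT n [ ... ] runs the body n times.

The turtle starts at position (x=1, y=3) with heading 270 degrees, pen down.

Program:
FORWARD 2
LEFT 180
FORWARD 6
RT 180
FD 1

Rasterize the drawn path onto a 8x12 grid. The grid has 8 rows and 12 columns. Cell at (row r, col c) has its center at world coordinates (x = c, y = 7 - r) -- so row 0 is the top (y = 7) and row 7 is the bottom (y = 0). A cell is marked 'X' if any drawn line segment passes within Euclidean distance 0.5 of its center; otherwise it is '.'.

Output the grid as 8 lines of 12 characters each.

Answer: .X..........
.X..........
.X..........
.X..........
.X..........
.X..........
.X..........
............

Derivation:
Segment 0: (1,3) -> (1,1)
Segment 1: (1,1) -> (1,7)
Segment 2: (1,7) -> (1,6)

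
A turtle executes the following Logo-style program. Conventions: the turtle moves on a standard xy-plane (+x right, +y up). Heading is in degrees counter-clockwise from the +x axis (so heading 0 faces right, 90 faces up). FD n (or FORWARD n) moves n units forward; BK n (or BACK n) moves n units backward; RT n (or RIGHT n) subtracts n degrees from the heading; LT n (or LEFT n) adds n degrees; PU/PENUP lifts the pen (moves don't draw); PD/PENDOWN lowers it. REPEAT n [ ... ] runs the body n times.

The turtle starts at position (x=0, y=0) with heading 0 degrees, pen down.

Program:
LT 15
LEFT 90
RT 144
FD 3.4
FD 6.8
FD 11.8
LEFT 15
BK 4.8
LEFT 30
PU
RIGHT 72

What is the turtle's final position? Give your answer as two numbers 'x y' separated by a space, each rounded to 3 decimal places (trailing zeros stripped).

Executing turtle program step by step:
Start: pos=(0,0), heading=0, pen down
LT 15: heading 0 -> 15
LT 90: heading 15 -> 105
RT 144: heading 105 -> 321
FD 3.4: (0,0) -> (2.642,-2.14) [heading=321, draw]
FD 6.8: (2.642,-2.14) -> (7.927,-6.419) [heading=321, draw]
FD 11.8: (7.927,-6.419) -> (17.097,-13.845) [heading=321, draw]
LT 15: heading 321 -> 336
BK 4.8: (17.097,-13.845) -> (12.712,-11.893) [heading=336, draw]
LT 30: heading 336 -> 6
PU: pen up
RT 72: heading 6 -> 294
Final: pos=(12.712,-11.893), heading=294, 4 segment(s) drawn

Answer: 12.712 -11.893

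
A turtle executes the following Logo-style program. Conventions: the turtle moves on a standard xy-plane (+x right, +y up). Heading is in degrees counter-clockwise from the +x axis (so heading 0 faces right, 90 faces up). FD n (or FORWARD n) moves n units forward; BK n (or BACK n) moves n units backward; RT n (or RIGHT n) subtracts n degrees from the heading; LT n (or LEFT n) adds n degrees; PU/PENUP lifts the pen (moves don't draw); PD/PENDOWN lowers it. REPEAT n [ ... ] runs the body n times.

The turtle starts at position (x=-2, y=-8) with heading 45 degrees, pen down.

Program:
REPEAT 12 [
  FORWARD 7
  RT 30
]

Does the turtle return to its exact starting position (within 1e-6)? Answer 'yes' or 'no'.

Answer: yes

Derivation:
Executing turtle program step by step:
Start: pos=(-2,-8), heading=45, pen down
REPEAT 12 [
  -- iteration 1/12 --
  FD 7: (-2,-8) -> (2.95,-3.05) [heading=45, draw]
  RT 30: heading 45 -> 15
  -- iteration 2/12 --
  FD 7: (2.95,-3.05) -> (9.711,-1.239) [heading=15, draw]
  RT 30: heading 15 -> 345
  -- iteration 3/12 --
  FD 7: (9.711,-1.239) -> (16.473,-3.05) [heading=345, draw]
  RT 30: heading 345 -> 315
  -- iteration 4/12 --
  FD 7: (16.473,-3.05) -> (21.422,-8) [heading=315, draw]
  RT 30: heading 315 -> 285
  -- iteration 5/12 --
  FD 7: (21.422,-8) -> (23.234,-14.761) [heading=285, draw]
  RT 30: heading 285 -> 255
  -- iteration 6/12 --
  FD 7: (23.234,-14.761) -> (21.422,-21.523) [heading=255, draw]
  RT 30: heading 255 -> 225
  -- iteration 7/12 --
  FD 7: (21.422,-21.523) -> (16.473,-26.473) [heading=225, draw]
  RT 30: heading 225 -> 195
  -- iteration 8/12 --
  FD 7: (16.473,-26.473) -> (9.711,-28.284) [heading=195, draw]
  RT 30: heading 195 -> 165
  -- iteration 9/12 --
  FD 7: (9.711,-28.284) -> (2.95,-26.473) [heading=165, draw]
  RT 30: heading 165 -> 135
  -- iteration 10/12 --
  FD 7: (2.95,-26.473) -> (-2,-21.523) [heading=135, draw]
  RT 30: heading 135 -> 105
  -- iteration 11/12 --
  FD 7: (-2,-21.523) -> (-3.812,-14.761) [heading=105, draw]
  RT 30: heading 105 -> 75
  -- iteration 12/12 --
  FD 7: (-3.812,-14.761) -> (-2,-8) [heading=75, draw]
  RT 30: heading 75 -> 45
]
Final: pos=(-2,-8), heading=45, 12 segment(s) drawn

Start position: (-2, -8)
Final position: (-2, -8)
Distance = 0; < 1e-6 -> CLOSED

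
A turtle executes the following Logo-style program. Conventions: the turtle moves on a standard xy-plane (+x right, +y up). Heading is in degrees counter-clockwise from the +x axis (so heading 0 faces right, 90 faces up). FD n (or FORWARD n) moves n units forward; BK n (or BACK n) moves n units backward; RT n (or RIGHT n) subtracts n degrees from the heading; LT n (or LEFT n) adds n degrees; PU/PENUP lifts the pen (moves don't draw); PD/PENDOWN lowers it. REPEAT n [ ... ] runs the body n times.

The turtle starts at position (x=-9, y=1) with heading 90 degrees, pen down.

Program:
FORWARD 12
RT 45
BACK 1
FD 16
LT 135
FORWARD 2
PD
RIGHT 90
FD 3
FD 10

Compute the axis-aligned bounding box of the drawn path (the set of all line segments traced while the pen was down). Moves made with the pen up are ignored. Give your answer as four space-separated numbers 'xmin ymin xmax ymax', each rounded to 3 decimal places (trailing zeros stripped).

Executing turtle program step by step:
Start: pos=(-9,1), heading=90, pen down
FD 12: (-9,1) -> (-9,13) [heading=90, draw]
RT 45: heading 90 -> 45
BK 1: (-9,13) -> (-9.707,12.293) [heading=45, draw]
FD 16: (-9.707,12.293) -> (1.607,23.607) [heading=45, draw]
LT 135: heading 45 -> 180
FD 2: (1.607,23.607) -> (-0.393,23.607) [heading=180, draw]
PD: pen down
RT 90: heading 180 -> 90
FD 3: (-0.393,23.607) -> (-0.393,26.607) [heading=90, draw]
FD 10: (-0.393,26.607) -> (-0.393,36.607) [heading=90, draw]
Final: pos=(-0.393,36.607), heading=90, 6 segment(s) drawn

Segment endpoints: x in {-9.707, -9, -0.393, -0.393, -0.393, 1.607}, y in {1, 12.293, 13, 23.607, 26.607, 36.607}
xmin=-9.707, ymin=1, xmax=1.607, ymax=36.607

Answer: -9.707 1 1.607 36.607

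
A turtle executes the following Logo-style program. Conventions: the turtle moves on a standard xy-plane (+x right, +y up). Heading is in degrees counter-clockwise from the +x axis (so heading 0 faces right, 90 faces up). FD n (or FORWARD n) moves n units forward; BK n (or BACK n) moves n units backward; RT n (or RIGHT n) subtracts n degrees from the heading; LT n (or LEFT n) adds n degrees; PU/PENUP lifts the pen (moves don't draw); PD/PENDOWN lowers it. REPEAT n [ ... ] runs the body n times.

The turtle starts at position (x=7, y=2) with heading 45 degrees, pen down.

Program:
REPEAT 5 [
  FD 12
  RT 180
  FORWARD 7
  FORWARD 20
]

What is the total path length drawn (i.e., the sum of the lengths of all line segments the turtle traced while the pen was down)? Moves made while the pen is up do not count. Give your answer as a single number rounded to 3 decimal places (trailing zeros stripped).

Answer: 195

Derivation:
Executing turtle program step by step:
Start: pos=(7,2), heading=45, pen down
REPEAT 5 [
  -- iteration 1/5 --
  FD 12: (7,2) -> (15.485,10.485) [heading=45, draw]
  RT 180: heading 45 -> 225
  FD 7: (15.485,10.485) -> (10.536,5.536) [heading=225, draw]
  FD 20: (10.536,5.536) -> (-3.607,-8.607) [heading=225, draw]
  -- iteration 2/5 --
  FD 12: (-3.607,-8.607) -> (-12.092,-17.092) [heading=225, draw]
  RT 180: heading 225 -> 45
  FD 7: (-12.092,-17.092) -> (-7.142,-12.142) [heading=45, draw]
  FD 20: (-7.142,-12.142) -> (7,2) [heading=45, draw]
  -- iteration 3/5 --
  FD 12: (7,2) -> (15.485,10.485) [heading=45, draw]
  RT 180: heading 45 -> 225
  FD 7: (15.485,10.485) -> (10.536,5.536) [heading=225, draw]
  FD 20: (10.536,5.536) -> (-3.607,-8.607) [heading=225, draw]
  -- iteration 4/5 --
  FD 12: (-3.607,-8.607) -> (-12.092,-17.092) [heading=225, draw]
  RT 180: heading 225 -> 45
  FD 7: (-12.092,-17.092) -> (-7.142,-12.142) [heading=45, draw]
  FD 20: (-7.142,-12.142) -> (7,2) [heading=45, draw]
  -- iteration 5/5 --
  FD 12: (7,2) -> (15.485,10.485) [heading=45, draw]
  RT 180: heading 45 -> 225
  FD 7: (15.485,10.485) -> (10.536,5.536) [heading=225, draw]
  FD 20: (10.536,5.536) -> (-3.607,-8.607) [heading=225, draw]
]
Final: pos=(-3.607,-8.607), heading=225, 15 segment(s) drawn

Segment lengths:
  seg 1: (7,2) -> (15.485,10.485), length = 12
  seg 2: (15.485,10.485) -> (10.536,5.536), length = 7
  seg 3: (10.536,5.536) -> (-3.607,-8.607), length = 20
  seg 4: (-3.607,-8.607) -> (-12.092,-17.092), length = 12
  seg 5: (-12.092,-17.092) -> (-7.142,-12.142), length = 7
  seg 6: (-7.142,-12.142) -> (7,2), length = 20
  seg 7: (7,2) -> (15.485,10.485), length = 12
  seg 8: (15.485,10.485) -> (10.536,5.536), length = 7
  seg 9: (10.536,5.536) -> (-3.607,-8.607), length = 20
  seg 10: (-3.607,-8.607) -> (-12.092,-17.092), length = 12
  seg 11: (-12.092,-17.092) -> (-7.142,-12.142), length = 7
  seg 12: (-7.142,-12.142) -> (7,2), length = 20
  seg 13: (7,2) -> (15.485,10.485), length = 12
  seg 14: (15.485,10.485) -> (10.536,5.536), length = 7
  seg 15: (10.536,5.536) -> (-3.607,-8.607), length = 20
Total = 195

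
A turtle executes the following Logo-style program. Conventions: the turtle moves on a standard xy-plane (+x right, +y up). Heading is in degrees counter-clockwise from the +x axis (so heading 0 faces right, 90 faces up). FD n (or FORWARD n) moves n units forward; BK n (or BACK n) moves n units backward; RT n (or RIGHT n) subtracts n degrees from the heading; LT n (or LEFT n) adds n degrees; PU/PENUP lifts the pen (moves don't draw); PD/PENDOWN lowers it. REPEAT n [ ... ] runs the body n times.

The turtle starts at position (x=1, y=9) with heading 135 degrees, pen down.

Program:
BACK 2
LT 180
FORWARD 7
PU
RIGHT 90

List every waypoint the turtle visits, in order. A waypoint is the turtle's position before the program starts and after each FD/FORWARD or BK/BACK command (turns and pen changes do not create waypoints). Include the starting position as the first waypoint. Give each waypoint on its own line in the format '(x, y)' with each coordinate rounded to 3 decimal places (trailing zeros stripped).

Executing turtle program step by step:
Start: pos=(1,9), heading=135, pen down
BK 2: (1,9) -> (2.414,7.586) [heading=135, draw]
LT 180: heading 135 -> 315
FD 7: (2.414,7.586) -> (7.364,2.636) [heading=315, draw]
PU: pen up
RT 90: heading 315 -> 225
Final: pos=(7.364,2.636), heading=225, 2 segment(s) drawn
Waypoints (3 total):
(1, 9)
(2.414, 7.586)
(7.364, 2.636)

Answer: (1, 9)
(2.414, 7.586)
(7.364, 2.636)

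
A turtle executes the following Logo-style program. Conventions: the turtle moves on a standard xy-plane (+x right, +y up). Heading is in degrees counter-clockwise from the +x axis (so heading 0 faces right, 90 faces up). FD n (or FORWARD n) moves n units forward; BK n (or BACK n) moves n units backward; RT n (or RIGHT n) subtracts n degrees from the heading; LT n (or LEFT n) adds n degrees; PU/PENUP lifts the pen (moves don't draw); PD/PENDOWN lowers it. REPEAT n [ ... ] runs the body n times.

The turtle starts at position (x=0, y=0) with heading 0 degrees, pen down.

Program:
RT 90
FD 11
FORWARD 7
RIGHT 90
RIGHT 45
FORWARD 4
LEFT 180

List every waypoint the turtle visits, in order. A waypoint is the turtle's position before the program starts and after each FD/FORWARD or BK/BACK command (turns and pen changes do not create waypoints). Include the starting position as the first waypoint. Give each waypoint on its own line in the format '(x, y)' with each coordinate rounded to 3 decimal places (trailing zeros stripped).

Answer: (0, 0)
(0, -11)
(0, -18)
(-2.828, -15.172)

Derivation:
Executing turtle program step by step:
Start: pos=(0,0), heading=0, pen down
RT 90: heading 0 -> 270
FD 11: (0,0) -> (0,-11) [heading=270, draw]
FD 7: (0,-11) -> (0,-18) [heading=270, draw]
RT 90: heading 270 -> 180
RT 45: heading 180 -> 135
FD 4: (0,-18) -> (-2.828,-15.172) [heading=135, draw]
LT 180: heading 135 -> 315
Final: pos=(-2.828,-15.172), heading=315, 3 segment(s) drawn
Waypoints (4 total):
(0, 0)
(0, -11)
(0, -18)
(-2.828, -15.172)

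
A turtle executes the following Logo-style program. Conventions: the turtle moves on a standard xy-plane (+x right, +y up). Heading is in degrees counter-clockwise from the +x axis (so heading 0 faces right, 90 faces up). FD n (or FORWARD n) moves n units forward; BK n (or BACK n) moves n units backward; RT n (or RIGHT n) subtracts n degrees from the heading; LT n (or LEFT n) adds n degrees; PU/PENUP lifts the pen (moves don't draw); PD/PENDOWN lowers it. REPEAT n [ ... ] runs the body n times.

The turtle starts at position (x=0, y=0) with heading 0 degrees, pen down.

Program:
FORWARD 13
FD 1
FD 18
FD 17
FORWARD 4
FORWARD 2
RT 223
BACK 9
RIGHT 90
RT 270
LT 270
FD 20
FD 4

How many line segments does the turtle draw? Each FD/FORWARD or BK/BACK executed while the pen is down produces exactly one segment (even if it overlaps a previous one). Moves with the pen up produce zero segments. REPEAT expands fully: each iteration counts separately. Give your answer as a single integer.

Executing turtle program step by step:
Start: pos=(0,0), heading=0, pen down
FD 13: (0,0) -> (13,0) [heading=0, draw]
FD 1: (13,0) -> (14,0) [heading=0, draw]
FD 18: (14,0) -> (32,0) [heading=0, draw]
FD 17: (32,0) -> (49,0) [heading=0, draw]
FD 4: (49,0) -> (53,0) [heading=0, draw]
FD 2: (53,0) -> (55,0) [heading=0, draw]
RT 223: heading 0 -> 137
BK 9: (55,0) -> (61.582,-6.138) [heading=137, draw]
RT 90: heading 137 -> 47
RT 270: heading 47 -> 137
LT 270: heading 137 -> 47
FD 20: (61.582,-6.138) -> (75.222,8.489) [heading=47, draw]
FD 4: (75.222,8.489) -> (77.95,11.415) [heading=47, draw]
Final: pos=(77.95,11.415), heading=47, 9 segment(s) drawn
Segments drawn: 9

Answer: 9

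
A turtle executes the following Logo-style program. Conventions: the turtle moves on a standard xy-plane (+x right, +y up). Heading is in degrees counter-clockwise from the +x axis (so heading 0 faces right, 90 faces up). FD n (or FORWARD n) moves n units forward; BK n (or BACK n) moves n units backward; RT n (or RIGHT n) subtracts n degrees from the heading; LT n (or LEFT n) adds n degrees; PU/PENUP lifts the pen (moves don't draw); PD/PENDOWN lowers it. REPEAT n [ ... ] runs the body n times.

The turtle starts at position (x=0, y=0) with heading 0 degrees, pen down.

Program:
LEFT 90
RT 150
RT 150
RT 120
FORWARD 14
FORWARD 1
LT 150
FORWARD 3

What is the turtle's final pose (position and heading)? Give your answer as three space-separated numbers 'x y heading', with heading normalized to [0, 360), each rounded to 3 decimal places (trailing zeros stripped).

Answer: 9.99 7.5 180

Derivation:
Executing turtle program step by step:
Start: pos=(0,0), heading=0, pen down
LT 90: heading 0 -> 90
RT 150: heading 90 -> 300
RT 150: heading 300 -> 150
RT 120: heading 150 -> 30
FD 14: (0,0) -> (12.124,7) [heading=30, draw]
FD 1: (12.124,7) -> (12.99,7.5) [heading=30, draw]
LT 150: heading 30 -> 180
FD 3: (12.99,7.5) -> (9.99,7.5) [heading=180, draw]
Final: pos=(9.99,7.5), heading=180, 3 segment(s) drawn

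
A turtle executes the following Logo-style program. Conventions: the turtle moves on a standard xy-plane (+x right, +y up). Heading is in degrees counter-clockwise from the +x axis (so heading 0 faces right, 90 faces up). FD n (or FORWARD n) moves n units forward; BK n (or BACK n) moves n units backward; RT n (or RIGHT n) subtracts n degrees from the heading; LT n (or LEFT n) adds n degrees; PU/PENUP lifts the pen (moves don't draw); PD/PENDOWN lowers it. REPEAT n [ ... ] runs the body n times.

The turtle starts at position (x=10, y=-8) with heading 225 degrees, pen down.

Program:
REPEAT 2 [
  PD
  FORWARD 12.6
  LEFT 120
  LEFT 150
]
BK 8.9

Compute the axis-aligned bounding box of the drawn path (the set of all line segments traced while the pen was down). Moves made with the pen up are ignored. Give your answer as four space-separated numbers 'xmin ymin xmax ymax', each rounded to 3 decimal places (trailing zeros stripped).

Answer: -14.112 -16.91 10 -8

Derivation:
Executing turtle program step by step:
Start: pos=(10,-8), heading=225, pen down
REPEAT 2 [
  -- iteration 1/2 --
  PD: pen down
  FD 12.6: (10,-8) -> (1.09,-16.91) [heading=225, draw]
  LT 120: heading 225 -> 345
  LT 150: heading 345 -> 135
  -- iteration 2/2 --
  PD: pen down
  FD 12.6: (1.09,-16.91) -> (-7.819,-8) [heading=135, draw]
  LT 120: heading 135 -> 255
  LT 150: heading 255 -> 45
]
BK 8.9: (-7.819,-8) -> (-14.112,-14.293) [heading=45, draw]
Final: pos=(-14.112,-14.293), heading=45, 3 segment(s) drawn

Segment endpoints: x in {-14.112, -7.819, 1.09, 10}, y in {-16.91, -14.293, -8, -8}
xmin=-14.112, ymin=-16.91, xmax=10, ymax=-8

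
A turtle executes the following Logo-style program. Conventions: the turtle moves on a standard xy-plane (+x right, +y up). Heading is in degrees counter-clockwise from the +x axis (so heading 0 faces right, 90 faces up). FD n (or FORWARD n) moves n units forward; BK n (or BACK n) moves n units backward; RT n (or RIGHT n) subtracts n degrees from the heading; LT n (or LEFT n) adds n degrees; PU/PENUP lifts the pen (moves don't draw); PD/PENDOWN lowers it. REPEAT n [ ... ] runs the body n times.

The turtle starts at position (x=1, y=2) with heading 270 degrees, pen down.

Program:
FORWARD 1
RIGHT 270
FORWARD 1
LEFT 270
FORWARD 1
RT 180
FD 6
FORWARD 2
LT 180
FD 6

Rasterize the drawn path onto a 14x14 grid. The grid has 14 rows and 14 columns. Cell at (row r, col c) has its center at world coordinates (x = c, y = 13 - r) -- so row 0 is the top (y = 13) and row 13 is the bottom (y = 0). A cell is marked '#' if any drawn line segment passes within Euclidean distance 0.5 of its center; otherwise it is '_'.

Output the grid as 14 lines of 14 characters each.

Answer: ______________
______________
______________
______________
______________
__#___________
__#___________
__#___________
__#___________
__#___________
__#___________
_##___________
_##___________
__#___________

Derivation:
Segment 0: (1,2) -> (1,1)
Segment 1: (1,1) -> (2,1)
Segment 2: (2,1) -> (2,0)
Segment 3: (2,0) -> (2,6)
Segment 4: (2,6) -> (2,8)
Segment 5: (2,8) -> (2,2)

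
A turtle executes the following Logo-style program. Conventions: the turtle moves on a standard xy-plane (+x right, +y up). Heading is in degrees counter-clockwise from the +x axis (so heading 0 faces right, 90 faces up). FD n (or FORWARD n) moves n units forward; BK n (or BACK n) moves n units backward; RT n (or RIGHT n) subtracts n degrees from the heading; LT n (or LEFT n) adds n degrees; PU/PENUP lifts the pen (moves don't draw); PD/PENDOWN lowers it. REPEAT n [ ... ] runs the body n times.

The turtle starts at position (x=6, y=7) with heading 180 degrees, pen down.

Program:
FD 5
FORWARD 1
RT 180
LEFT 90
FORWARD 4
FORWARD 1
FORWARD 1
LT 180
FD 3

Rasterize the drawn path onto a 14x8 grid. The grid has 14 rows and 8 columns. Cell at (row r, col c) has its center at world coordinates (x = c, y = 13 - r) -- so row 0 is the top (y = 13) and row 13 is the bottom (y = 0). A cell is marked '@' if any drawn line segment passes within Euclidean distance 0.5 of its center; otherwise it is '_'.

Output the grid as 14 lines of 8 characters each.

Segment 0: (6,7) -> (1,7)
Segment 1: (1,7) -> (0,7)
Segment 2: (0,7) -> (0,11)
Segment 3: (0,11) -> (0,12)
Segment 4: (0,12) -> (0,13)
Segment 5: (0,13) -> (-0,10)

Answer: @_______
@_______
@_______
@_______
@_______
@_______
@@@@@@@_
________
________
________
________
________
________
________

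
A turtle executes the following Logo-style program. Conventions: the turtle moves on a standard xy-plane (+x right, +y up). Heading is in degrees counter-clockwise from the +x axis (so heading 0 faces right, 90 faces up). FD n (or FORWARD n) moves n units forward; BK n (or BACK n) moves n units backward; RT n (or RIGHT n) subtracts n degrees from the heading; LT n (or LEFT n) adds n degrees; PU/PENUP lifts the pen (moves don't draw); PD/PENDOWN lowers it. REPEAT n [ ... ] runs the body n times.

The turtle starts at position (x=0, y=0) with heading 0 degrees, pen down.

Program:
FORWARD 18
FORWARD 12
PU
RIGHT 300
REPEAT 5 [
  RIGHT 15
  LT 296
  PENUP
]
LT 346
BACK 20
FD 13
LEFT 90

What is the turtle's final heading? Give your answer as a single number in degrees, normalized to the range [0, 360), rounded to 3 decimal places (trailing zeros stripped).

Answer: 101

Derivation:
Executing turtle program step by step:
Start: pos=(0,0), heading=0, pen down
FD 18: (0,0) -> (18,0) [heading=0, draw]
FD 12: (18,0) -> (30,0) [heading=0, draw]
PU: pen up
RT 300: heading 0 -> 60
REPEAT 5 [
  -- iteration 1/5 --
  RT 15: heading 60 -> 45
  LT 296: heading 45 -> 341
  PU: pen up
  -- iteration 2/5 --
  RT 15: heading 341 -> 326
  LT 296: heading 326 -> 262
  PU: pen up
  -- iteration 3/5 --
  RT 15: heading 262 -> 247
  LT 296: heading 247 -> 183
  PU: pen up
  -- iteration 4/5 --
  RT 15: heading 183 -> 168
  LT 296: heading 168 -> 104
  PU: pen up
  -- iteration 5/5 --
  RT 15: heading 104 -> 89
  LT 296: heading 89 -> 25
  PU: pen up
]
LT 346: heading 25 -> 11
BK 20: (30,0) -> (10.367,-3.816) [heading=11, move]
FD 13: (10.367,-3.816) -> (23.129,-1.336) [heading=11, move]
LT 90: heading 11 -> 101
Final: pos=(23.129,-1.336), heading=101, 2 segment(s) drawn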